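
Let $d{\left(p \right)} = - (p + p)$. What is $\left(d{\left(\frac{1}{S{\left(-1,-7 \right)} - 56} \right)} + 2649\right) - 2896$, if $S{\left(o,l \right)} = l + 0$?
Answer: $- \frac{15559}{63} \approx -246.97$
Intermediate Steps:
$S{\left(o,l \right)} = l$
$d{\left(p \right)} = - 2 p$
$\left(d{\left(\frac{1}{S{\left(-1,-7 \right)} - 56} \right)} + 2649\right) - 2896 = \left(- \frac{2}{-7 - 56} + 2649\right) - 2896 = \left(- \frac{2}{-63} + 2649\right) - 2896 = \left(\left(-2\right) \left(- \frac{1}{63}\right) + 2649\right) - 2896 = \left(\frac{2}{63} + 2649\right) - 2896 = \frac{166889}{63} - 2896 = - \frac{15559}{63}$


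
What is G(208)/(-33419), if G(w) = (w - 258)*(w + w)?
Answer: 20800/33419 ≈ 0.62240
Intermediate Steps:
G(w) = 2*w*(-258 + w) (G(w) = (-258 + w)*(2*w) = 2*w*(-258 + w))
G(208)/(-33419) = (2*208*(-258 + 208))/(-33419) = (2*208*(-50))*(-1/33419) = -20800*(-1/33419) = 20800/33419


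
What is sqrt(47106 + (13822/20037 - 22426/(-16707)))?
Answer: sqrt(586563175966422381270)/111586053 ≈ 217.04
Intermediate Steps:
sqrt(47106 + (13822/20037 - 22426/(-16707))) = sqrt(47106 + (13822*(1/20037) - 22426*(-1/16707))) = sqrt(47106 + (13822/20037 + 22426/16707)) = sqrt(47106 + 226757972/111586053) = sqrt(5256599370590/111586053) = sqrt(586563175966422381270)/111586053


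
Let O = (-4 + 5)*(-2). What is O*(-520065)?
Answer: 1040130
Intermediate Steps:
O = -2 (O = 1*(-2) = -2)
O*(-520065) = -2*(-520065) = 1040130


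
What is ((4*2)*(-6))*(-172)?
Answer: 8256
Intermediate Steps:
((4*2)*(-6))*(-172) = (8*(-6))*(-172) = -48*(-172) = 8256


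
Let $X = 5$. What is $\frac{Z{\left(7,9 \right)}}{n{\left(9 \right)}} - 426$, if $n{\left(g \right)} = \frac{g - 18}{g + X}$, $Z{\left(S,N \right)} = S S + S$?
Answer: $- \frac{4618}{9} \approx -513.11$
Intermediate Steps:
$Z{\left(S,N \right)} = S + S^{2}$ ($Z{\left(S,N \right)} = S^{2} + S = S + S^{2}$)
$n{\left(g \right)} = \frac{-18 + g}{5 + g}$ ($n{\left(g \right)} = \frac{g - 18}{g + 5} = \frac{-18 + g}{5 + g}$)
$\frac{Z{\left(7,9 \right)}}{n{\left(9 \right)}} - 426 = \frac{7 \left(1 + 7\right)}{\frac{1}{5 + 9} \left(-18 + 9\right)} - 426 = \frac{7 \cdot 8}{\frac{1}{14} \left(-9\right)} - 426 = \frac{56}{\frac{1}{14} \left(-9\right)} - 426 = \frac{56}{- \frac{9}{14}} - 426 = 56 \left(- \frac{14}{9}\right) - 426 = - \frac{784}{9} - 426 = - \frac{4618}{9}$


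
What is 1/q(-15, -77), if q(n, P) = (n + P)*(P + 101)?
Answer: -1/2208 ≈ -0.00045290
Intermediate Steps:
q(n, P) = (101 + P)*(P + n) (q(n, P) = (P + n)*(101 + P) = (101 + P)*(P + n))
1/q(-15, -77) = 1/((-77)² + 101*(-77) + 101*(-15) - 77*(-15)) = 1/(5929 - 7777 - 1515 + 1155) = 1/(-2208) = -1/2208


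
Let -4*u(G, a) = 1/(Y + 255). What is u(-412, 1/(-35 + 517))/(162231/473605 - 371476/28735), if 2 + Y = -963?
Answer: -77765941/2779486630136 ≈ -2.7979e-5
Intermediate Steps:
Y = -965 (Y = -2 - 963 = -965)
u(G, a) = 1/2840 (u(G, a) = -1/(4*(-965 + 255)) = -¼/(-710) = -¼*(-1/710) = 1/2840)
u(-412, 1/(-35 + 517))/(162231/473605 - 371476/28735) = 1/(2840*(162231/473605 - 371476/28735)) = 1/(2840*(162231*(1/473605) - 371476*1/28735)) = 1/(2840*(162231/473605 - 53068/4105)) = 1/(2840*(-4893462377/388829705)) = (1/2840)*(-388829705/4893462377) = -77765941/2779486630136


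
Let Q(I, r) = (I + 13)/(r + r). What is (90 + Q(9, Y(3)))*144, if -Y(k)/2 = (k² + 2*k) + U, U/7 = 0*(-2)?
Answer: 64536/5 ≈ 12907.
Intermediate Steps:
U = 0 (U = 7*(0*(-2)) = 7*0 = 0)
Y(k) = -4*k - 2*k² (Y(k) = -2*((k² + 2*k) + 0) = -2*(k² + 2*k) = -4*k - 2*k²)
Q(I, r) = (13 + I)/(2*r) (Q(I, r) = (13 + I)/((2*r)) = (13 + I)*(1/(2*r)) = (13 + I)/(2*r))
(90 + Q(9, Y(3)))*144 = (90 + (13 + 9)/(2*((2*3*(-2 - 1*3)))))*144 = (90 + (½)*22/(2*3*(-2 - 3)))*144 = (90 + (½)*22/(2*3*(-5)))*144 = (90 + (½)*22/(-30))*144 = (90 + (½)*(-1/30)*22)*144 = (90 - 11/30)*144 = (2689/30)*144 = 64536/5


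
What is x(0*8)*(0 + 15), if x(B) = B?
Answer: 0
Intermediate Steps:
x(0*8)*(0 + 15) = (0*8)*(0 + 15) = 0*15 = 0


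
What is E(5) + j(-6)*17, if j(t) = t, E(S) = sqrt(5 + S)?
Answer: -102 + sqrt(10) ≈ -98.838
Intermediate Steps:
E(5) + j(-6)*17 = sqrt(5 + 5) - 6*17 = sqrt(10) - 102 = -102 + sqrt(10)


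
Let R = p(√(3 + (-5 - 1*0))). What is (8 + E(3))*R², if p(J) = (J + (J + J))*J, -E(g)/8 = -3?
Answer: 1152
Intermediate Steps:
E(g) = 24 (E(g) = -8*(-3) = 24)
p(J) = 3*J² (p(J) = (J + 2*J)*J = (3*J)*J = 3*J²)
R = -6 (R = 3*(√(3 + (-5 - 1*0)))² = 3*(√(3 + (-5 + 0)))² = 3*(√(3 - 5))² = 3*(√(-2))² = 3*(I*√2)² = 3*(-2) = -6)
(8 + E(3))*R² = (8 + 24)*(-6)² = 32*36 = 1152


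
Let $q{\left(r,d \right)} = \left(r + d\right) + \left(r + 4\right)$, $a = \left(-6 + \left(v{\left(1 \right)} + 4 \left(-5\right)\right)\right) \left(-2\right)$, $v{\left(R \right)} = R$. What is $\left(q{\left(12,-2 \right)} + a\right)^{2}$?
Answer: $5776$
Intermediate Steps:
$a = 50$ ($a = \left(-6 + \left(1 + 4 \left(-5\right)\right)\right) \left(-2\right) = \left(-6 + \left(1 - 20\right)\right) \left(-2\right) = \left(-6 - 19\right) \left(-2\right) = \left(-25\right) \left(-2\right) = 50$)
$q{\left(r,d \right)} = 4 + d + 2 r$ ($q{\left(r,d \right)} = \left(d + r\right) + \left(4 + r\right) = 4 + d + 2 r$)
$\left(q{\left(12,-2 \right)} + a\right)^{2} = \left(\left(4 - 2 + 2 \cdot 12\right) + 50\right)^{2} = \left(\left(4 - 2 + 24\right) + 50\right)^{2} = \left(26 + 50\right)^{2} = 76^{2} = 5776$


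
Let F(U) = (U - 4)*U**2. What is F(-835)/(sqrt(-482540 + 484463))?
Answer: -584971775*sqrt(1923)/1923 ≈ -1.3340e+7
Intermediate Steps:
F(U) = U**2*(-4 + U) (F(U) = (-4 + U)*U**2 = U**2*(-4 + U))
F(-835)/(sqrt(-482540 + 484463)) = ((-835)**2*(-4 - 835))/(sqrt(-482540 + 484463)) = (697225*(-839))/(sqrt(1923)) = -584971775*sqrt(1923)/1923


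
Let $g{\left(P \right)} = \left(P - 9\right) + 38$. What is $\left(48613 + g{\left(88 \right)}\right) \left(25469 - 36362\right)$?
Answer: $-530815890$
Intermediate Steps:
$g{\left(P \right)} = 29 + P$ ($g{\left(P \right)} = \left(-9 + P\right) + 38 = 29 + P$)
$\left(48613 + g{\left(88 \right)}\right) \left(25469 - 36362\right) = \left(48613 + \left(29 + 88\right)\right) \left(25469 - 36362\right) = \left(48613 + 117\right) \left(-10893\right) = 48730 \left(-10893\right) = -530815890$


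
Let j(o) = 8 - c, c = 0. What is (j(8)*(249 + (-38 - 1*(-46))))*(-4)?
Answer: -8224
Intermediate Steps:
j(o) = 8 (j(o) = 8 - 1*0 = 8 + 0 = 8)
(j(8)*(249 + (-38 - 1*(-46))))*(-4) = (8*(249 + (-38 - 1*(-46))))*(-4) = (8*(249 + (-38 + 46)))*(-4) = (8*(249 + 8))*(-4) = (8*257)*(-4) = 2056*(-4) = -8224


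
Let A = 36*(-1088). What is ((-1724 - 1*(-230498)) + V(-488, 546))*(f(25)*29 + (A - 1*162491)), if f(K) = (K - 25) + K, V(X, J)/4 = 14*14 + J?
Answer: -46564847028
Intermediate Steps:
A = -39168
V(X, J) = 784 + 4*J (V(X, J) = 4*(14*14 + J) = 4*(196 + J) = 784 + 4*J)
f(K) = -25 + 2*K (f(K) = (-25 + K) + K = -25 + 2*K)
((-1724 - 1*(-230498)) + V(-488, 546))*(f(25)*29 + (A - 1*162491)) = ((-1724 - 1*(-230498)) + (784 + 4*546))*((-25 + 2*25)*29 + (-39168 - 1*162491)) = ((-1724 + 230498) + (784 + 2184))*((-25 + 50)*29 + (-39168 - 162491)) = (228774 + 2968)*(25*29 - 201659) = 231742*(725 - 201659) = 231742*(-200934) = -46564847028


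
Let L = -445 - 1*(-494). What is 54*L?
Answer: 2646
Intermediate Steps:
L = 49 (L = -445 + 494 = 49)
54*L = 54*49 = 2646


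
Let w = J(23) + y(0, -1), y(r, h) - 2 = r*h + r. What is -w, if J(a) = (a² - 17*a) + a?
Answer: -163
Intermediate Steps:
y(r, h) = 2 + r + h*r (y(r, h) = 2 + (r*h + r) = 2 + (h*r + r) = 2 + (r + h*r) = 2 + r + h*r)
J(a) = a² - 16*a
w = 163 (w = 23*(-16 + 23) + (2 + 0 - 1*0) = 23*7 + (2 + 0 + 0) = 161 + 2 = 163)
-w = -1*163 = -163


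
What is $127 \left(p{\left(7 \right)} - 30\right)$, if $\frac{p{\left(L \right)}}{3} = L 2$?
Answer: $1524$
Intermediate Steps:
$p{\left(L \right)} = 6 L$ ($p{\left(L \right)} = 3 L 2 = 3 \cdot 2 L = 6 L$)
$127 \left(p{\left(7 \right)} - 30\right) = 127 \left(6 \cdot 7 - 30\right) = 127 \left(42 - 30\right) = 127 \cdot 12 = 1524$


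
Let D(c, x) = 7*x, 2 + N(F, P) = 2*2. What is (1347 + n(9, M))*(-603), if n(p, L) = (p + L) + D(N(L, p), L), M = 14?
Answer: -885204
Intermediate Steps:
N(F, P) = 2 (N(F, P) = -2 + 2*2 = -2 + 4 = 2)
n(p, L) = p + 8*L (n(p, L) = (p + L) + 7*L = (L + p) + 7*L = p + 8*L)
(1347 + n(9, M))*(-603) = (1347 + (9 + 8*14))*(-603) = (1347 + (9 + 112))*(-603) = (1347 + 121)*(-603) = 1468*(-603) = -885204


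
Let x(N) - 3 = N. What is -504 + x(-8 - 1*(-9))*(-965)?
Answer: -4364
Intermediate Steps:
x(N) = 3 + N
-504 + x(-8 - 1*(-9))*(-965) = -504 + (3 + (-8 - 1*(-9)))*(-965) = -504 + (3 + (-8 + 9))*(-965) = -504 + (3 + 1)*(-965) = -504 + 4*(-965) = -504 - 3860 = -4364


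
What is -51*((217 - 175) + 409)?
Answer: -23001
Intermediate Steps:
-51*((217 - 175) + 409) = -51*(42 + 409) = -51*451 = -23001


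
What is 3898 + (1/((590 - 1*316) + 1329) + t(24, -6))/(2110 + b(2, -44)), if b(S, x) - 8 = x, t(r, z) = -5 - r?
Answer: 6479665035/1662311 ≈ 3898.0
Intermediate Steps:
b(S, x) = 8 + x
3898 + (1/((590 - 1*316) + 1329) + t(24, -6))/(2110 + b(2, -44)) = 3898 + (1/((590 - 1*316) + 1329) + (-5 - 1*24))/(2110 + (8 - 44)) = 3898 + (1/((590 - 316) + 1329) + (-5 - 24))/(2110 - 36) = 3898 + (1/(274 + 1329) - 29)/2074 = 3898 + (1/1603 - 29)*(1/2074) = 3898 - 46486/1603*1/2074 = 3898 - 23243/1662311 = 6479665035/1662311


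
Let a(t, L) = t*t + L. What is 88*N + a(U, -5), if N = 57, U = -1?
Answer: 5012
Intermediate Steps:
a(t, L) = L + t**2 (a(t, L) = t**2 + L = L + t**2)
88*N + a(U, -5) = 88*57 + (-5 + (-1)**2) = 5016 + (-5 + 1) = 5016 - 4 = 5012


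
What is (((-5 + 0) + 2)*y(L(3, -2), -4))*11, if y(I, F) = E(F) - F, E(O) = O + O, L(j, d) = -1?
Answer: 132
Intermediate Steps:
E(O) = 2*O
y(I, F) = F (y(I, F) = 2*F - F = F)
(((-5 + 0) + 2)*y(L(3, -2), -4))*11 = (((-5 + 0) + 2)*(-4))*11 = ((-5 + 2)*(-4))*11 = -3*(-4)*11 = 12*11 = 132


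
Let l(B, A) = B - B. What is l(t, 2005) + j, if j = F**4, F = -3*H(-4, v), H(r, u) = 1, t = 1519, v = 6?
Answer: 81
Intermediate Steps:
l(B, A) = 0
F = -3 (F = -3*1 = -3)
j = 81 (j = (-3)**4 = 81)
l(t, 2005) + j = 0 + 81 = 81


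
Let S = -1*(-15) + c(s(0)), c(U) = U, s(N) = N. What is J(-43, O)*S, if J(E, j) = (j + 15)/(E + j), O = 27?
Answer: -315/8 ≈ -39.375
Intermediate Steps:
J(E, j) = (15 + j)/(E + j)
S = 15 (S = -1*(-15) + 0 = 15 + 0 = 15)
J(-43, O)*S = ((15 + 27)/(-43 + 27))*15 = (42/(-16))*15 = -1/16*42*15 = -21/8*15 = -315/8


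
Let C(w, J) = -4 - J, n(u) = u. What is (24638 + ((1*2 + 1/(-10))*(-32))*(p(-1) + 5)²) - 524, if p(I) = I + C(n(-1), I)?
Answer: 120266/5 ≈ 24053.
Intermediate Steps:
p(I) = -4 (p(I) = I + (-4 - I) = -4)
(24638 + ((1*2 + 1/(-10))*(-32))*(p(-1) + 5)²) - 524 = (24638 + ((1*2 + 1/(-10))*(-32))*(-4 + 5)²) - 524 = (24638 + ((2 - ⅒)*(-32))*1²) - 524 = (24638 + ((19/10)*(-32))*1) - 524 = (24638 - 304/5*1) - 524 = (24638 - 304/5) - 524 = 122886/5 - 524 = 120266/5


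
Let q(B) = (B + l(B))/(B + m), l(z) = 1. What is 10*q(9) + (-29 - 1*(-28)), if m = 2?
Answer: 89/11 ≈ 8.0909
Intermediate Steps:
q(B) = (1 + B)/(2 + B) (q(B) = (B + 1)/(B + 2) = (1 + B)/(2 + B))
10*q(9) + (-29 - 1*(-28)) = 10*((1 + 9)/(2 + 9)) + (-29 - 1*(-28)) = 10*(10/11) + (-29 + 28) = 10*((1/11)*10) - 1 = 10*(10/11) - 1 = 100/11 - 1 = 89/11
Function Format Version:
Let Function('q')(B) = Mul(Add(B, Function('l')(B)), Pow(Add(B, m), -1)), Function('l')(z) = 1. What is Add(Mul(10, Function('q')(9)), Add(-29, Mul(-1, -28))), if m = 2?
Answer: Rational(89, 11) ≈ 8.0909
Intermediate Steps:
Function('q')(B) = Mul(Pow(Add(2, B), -1), Add(1, B)) (Function('q')(B) = Mul(Add(B, 1), Pow(Add(B, 2), -1)) = Mul(Add(1, B), Pow(Add(2, B), -1)) = Mul(Pow(Add(2, B), -1), Add(1, B)))
Add(Mul(10, Function('q')(9)), Add(-29, Mul(-1, -28))) = Add(Mul(10, Mul(Pow(Add(2, 9), -1), Add(1, 9))), Add(-29, Mul(-1, -28))) = Add(Mul(10, Mul(Pow(11, -1), 10)), Add(-29, 28)) = Add(Mul(10, Mul(Rational(1, 11), 10)), -1) = Add(Mul(10, Rational(10, 11)), -1) = Add(Rational(100, 11), -1) = Rational(89, 11)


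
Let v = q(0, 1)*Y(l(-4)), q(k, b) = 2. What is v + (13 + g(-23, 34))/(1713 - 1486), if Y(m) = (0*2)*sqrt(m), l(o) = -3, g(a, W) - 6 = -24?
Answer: -5/227 ≈ -0.022026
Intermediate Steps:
g(a, W) = -18 (g(a, W) = 6 - 24 = -18)
Y(m) = 0 (Y(m) = 0*sqrt(m) = 0)
v = 0 (v = 2*0 = 0)
v + (13 + g(-23, 34))/(1713 - 1486) = 0 + (13 - 18)/(1713 - 1486) = 0 - 5/227 = -5/227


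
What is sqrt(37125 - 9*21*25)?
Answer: 180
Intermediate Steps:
sqrt(37125 - 9*21*25) = sqrt(37125 - 189*25) = sqrt(37125 - 4725) = sqrt(32400) = 180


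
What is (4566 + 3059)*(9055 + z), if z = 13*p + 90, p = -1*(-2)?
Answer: 69928875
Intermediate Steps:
p = 2
z = 116 (z = 13*2 + 90 = 26 + 90 = 116)
(4566 + 3059)*(9055 + z) = (4566 + 3059)*(9055 + 116) = 7625*9171 = 69928875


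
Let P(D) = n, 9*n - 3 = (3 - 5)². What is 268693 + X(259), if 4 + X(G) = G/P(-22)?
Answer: 269022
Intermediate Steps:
n = 7/9 (n = ⅓ + (3 - 5)²/9 = ⅓ + (⅑)*(-2)² = ⅓ + (⅑)*4 = ⅓ + 4/9 = 7/9 ≈ 0.77778)
P(D) = 7/9
X(G) = -4 + 9*G/7 (X(G) = -4 + G/(7/9) = -4 + G*(9/7) = -4 + 9*G/7)
268693 + X(259) = 268693 + (-4 + (9/7)*259) = 268693 + (-4 + 333) = 268693 + 329 = 269022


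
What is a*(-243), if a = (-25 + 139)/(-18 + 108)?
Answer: -1539/5 ≈ -307.80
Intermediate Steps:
a = 19/15 (a = 114/90 = 114*(1/90) = 19/15 ≈ 1.2667)
a*(-243) = (19/15)*(-243) = -1539/5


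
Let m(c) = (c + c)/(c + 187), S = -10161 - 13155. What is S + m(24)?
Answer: -4919628/211 ≈ -23316.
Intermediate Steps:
S = -23316
m(c) = 2*c/(187 + c) (m(c) = (2*c)/(187 + c) = 2*c/(187 + c))
S + m(24) = -23316 + 2*24/(187 + 24) = -23316 + 2*24/211 = -23316 + 2*24*(1/211) = -23316 + 48/211 = -4919628/211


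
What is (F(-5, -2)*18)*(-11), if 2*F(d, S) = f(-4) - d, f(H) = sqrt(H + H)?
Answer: -495 - 198*I*sqrt(2) ≈ -495.0 - 280.01*I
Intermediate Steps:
f(H) = sqrt(2)*sqrt(H) (f(H) = sqrt(2*H) = sqrt(2)*sqrt(H))
F(d, S) = -d/2 + I*sqrt(2) (F(d, S) = (sqrt(2)*sqrt(-4) - d)/2 = (sqrt(2)*(2*I) - d)/2 = (2*I*sqrt(2) - d)/2 = (-d + 2*I*sqrt(2))/2 = -d/2 + I*sqrt(2))
(F(-5, -2)*18)*(-11) = ((-1/2*(-5) + I*sqrt(2))*18)*(-11) = ((5/2 + I*sqrt(2))*18)*(-11) = (45 + 18*I*sqrt(2))*(-11) = -495 - 198*I*sqrt(2)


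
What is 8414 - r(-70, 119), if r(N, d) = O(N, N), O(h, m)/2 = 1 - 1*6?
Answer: 8424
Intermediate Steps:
O(h, m) = -10 (O(h, m) = 2*(1 - 1*6) = 2*(1 - 6) = 2*(-5) = -10)
r(N, d) = -10
8414 - r(-70, 119) = 8414 - 1*(-10) = 8414 + 10 = 8424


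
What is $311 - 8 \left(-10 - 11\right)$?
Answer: $479$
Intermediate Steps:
$311 - 8 \left(-10 - 11\right) = 311 - 8 \left(-21\right) = 311 - -168 = 311 + 168 = 479$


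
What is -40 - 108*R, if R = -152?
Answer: 16376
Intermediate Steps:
-40 - 108*R = -40 - 108*(-152) = -40 + 16416 = 16376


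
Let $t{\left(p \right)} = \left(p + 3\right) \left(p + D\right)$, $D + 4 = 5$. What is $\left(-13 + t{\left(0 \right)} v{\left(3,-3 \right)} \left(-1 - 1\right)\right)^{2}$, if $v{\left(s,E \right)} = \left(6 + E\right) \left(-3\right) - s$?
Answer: $3481$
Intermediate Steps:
$D = 1$ ($D = -4 + 5 = 1$)
$v{\left(s,E \right)} = -18 - s - 3 E$ ($v{\left(s,E \right)} = \left(-18 - 3 E\right) - s = -18 - s - 3 E$)
$t{\left(p \right)} = \left(1 + p\right) \left(3 + p\right)$ ($t{\left(p \right)} = \left(p + 3\right) \left(p + 1\right) = \left(3 + p\right) \left(1 + p\right) = \left(1 + p\right) \left(3 + p\right)$)
$\left(-13 + t{\left(0 \right)} v{\left(3,-3 \right)} \left(-1 - 1\right)\right)^{2} = \left(-13 + \left(3 + 0^{2} + 4 \cdot 0\right) \left(-18 - 3 - -9\right) \left(-1 - 1\right)\right)^{2} = \left(-13 + \left(3 + 0 + 0\right) \left(-18 - 3 + 9\right) \left(-2\right)\right)^{2} = \left(-13 + 3 \left(\left(-12\right) \left(-2\right)\right)\right)^{2} = \left(-13 + 3 \cdot 24\right)^{2} = \left(-13 + 72\right)^{2} = 59^{2} = 3481$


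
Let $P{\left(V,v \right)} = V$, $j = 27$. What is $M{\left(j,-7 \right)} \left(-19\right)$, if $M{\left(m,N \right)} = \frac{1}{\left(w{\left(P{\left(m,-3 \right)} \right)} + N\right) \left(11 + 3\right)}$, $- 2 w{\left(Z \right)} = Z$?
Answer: $\frac{19}{287} \approx 0.066202$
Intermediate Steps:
$w{\left(Z \right)} = - \frac{Z}{2}$
$M{\left(m,N \right)} = \frac{1}{- 7 m + 14 N}$ ($M{\left(m,N \right)} = \frac{1}{\left(- \frac{m}{2} + N\right) \left(11 + 3\right)} = \frac{1}{\left(N - \frac{m}{2}\right) 14} = \frac{1}{- 7 m + 14 N}$)
$M{\left(j,-7 \right)} \left(-19\right) = \frac{1}{7 \left(\left(-1\right) 27 + 2 \left(-7\right)\right)} \left(-19\right) = \frac{1}{7 \left(-27 - 14\right)} \left(-19\right) = \frac{1}{7 \left(-41\right)} \left(-19\right) = \frac{1}{7} \left(- \frac{1}{41}\right) \left(-19\right) = \left(- \frac{1}{287}\right) \left(-19\right) = \frac{19}{287}$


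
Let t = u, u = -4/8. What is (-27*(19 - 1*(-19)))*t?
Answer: 513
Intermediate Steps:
u = -1/2 (u = -4*1/8 = -1/2 ≈ -0.50000)
t = -1/2 ≈ -0.50000
(-27*(19 - 1*(-19)))*t = -27*(19 - 1*(-19))*(-1/2) = -27*(19 + 19)*(-1/2) = -27*38*(-1/2) = -1026*(-1/2) = 513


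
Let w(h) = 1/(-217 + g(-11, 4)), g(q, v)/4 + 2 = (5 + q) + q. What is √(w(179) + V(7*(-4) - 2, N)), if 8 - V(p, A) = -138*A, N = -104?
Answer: 3*I*√136824261/293 ≈ 119.77*I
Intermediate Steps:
g(q, v) = 12 + 8*q (g(q, v) = -8 + 4*((5 + q) + q) = -8 + 4*(5 + 2*q) = -8 + (20 + 8*q) = 12 + 8*q)
V(p, A) = 8 + 138*A (V(p, A) = 8 - (-138)*A = 8 + 138*A)
w(h) = -1/293 (w(h) = 1/(-217 + (12 + 8*(-11))) = 1/(-217 + (12 - 88)) = 1/(-217 - 76) = 1/(-293) = -1/293)
√(w(179) + V(7*(-4) - 2, N)) = √(-1/293 + (8 + 138*(-104))) = √(-1/293 + (8 - 14352)) = √(-1/293 - 14344) = √(-4202793/293) = 3*I*√136824261/293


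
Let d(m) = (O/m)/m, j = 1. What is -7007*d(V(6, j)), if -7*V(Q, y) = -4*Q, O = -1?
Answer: 343343/576 ≈ 596.08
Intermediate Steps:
V(Q, y) = 4*Q/7 (V(Q, y) = -(-4)*Q/7 = 4*Q/7)
d(m) = -1/m**2 (d(m) = (-1/m)/m = -1/m**2)
-7007*d(V(6, j)) = -(-7007)/((4/7)*6)**2 = -(-7007)/(24/7)**2 = -(-7007)*49/576 = -7007*(-49/576) = 343343/576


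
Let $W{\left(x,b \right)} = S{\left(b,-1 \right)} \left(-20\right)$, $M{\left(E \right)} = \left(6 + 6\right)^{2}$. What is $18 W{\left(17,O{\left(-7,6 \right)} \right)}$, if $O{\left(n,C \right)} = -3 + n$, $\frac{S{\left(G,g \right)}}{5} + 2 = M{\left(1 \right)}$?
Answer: $-255600$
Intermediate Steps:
$M{\left(E \right)} = 144$ ($M{\left(E \right)} = 12^{2} = 144$)
$S{\left(G,g \right)} = 710$ ($S{\left(G,g \right)} = -10 + 5 \cdot 144 = -10 + 720 = 710$)
$W{\left(x,b \right)} = -14200$ ($W{\left(x,b \right)} = 710 \left(-20\right) = -14200$)
$18 W{\left(17,O{\left(-7,6 \right)} \right)} = 18 \left(-14200\right) = -255600$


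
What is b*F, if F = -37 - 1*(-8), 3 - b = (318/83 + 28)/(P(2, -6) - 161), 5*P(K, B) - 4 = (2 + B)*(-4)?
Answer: -1210315/13031 ≈ -92.880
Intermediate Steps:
P(K, B) = -⅘ - 4*B/5 (P(K, B) = ⅘ + ((2 + B)*(-4))/5 = ⅘ + (-8 - 4*B)/5 = ⅘ + (-8/5 - 4*B/5) = -⅘ - 4*B/5)
b = 41735/13031 (b = 3 - (318/83 + 28)/((-⅘ - ⅘*(-6)) - 161) = 3 - (318*(1/83) + 28)/((-⅘ + 24/5) - 161) = 3 - (318/83 + 28)/(4 - 161) = 3 - 2642/(83*(-157)) = 3 - 2642*(-1)/(83*157) = 3 - 1*(-2642/13031) = 3 + 2642/13031 = 41735/13031 ≈ 3.2027)
F = -29 (F = -37 + 8 = -29)
b*F = (41735/13031)*(-29) = -1210315/13031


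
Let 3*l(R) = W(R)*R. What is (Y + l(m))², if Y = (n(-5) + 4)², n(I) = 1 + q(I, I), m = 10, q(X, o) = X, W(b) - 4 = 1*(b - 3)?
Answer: 12100/9 ≈ 1344.4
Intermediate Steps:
W(b) = 1 + b (W(b) = 4 + 1*(b - 3) = 4 + 1*(-3 + b) = 4 + (-3 + b) = 1 + b)
n(I) = 1 + I
l(R) = R*(1 + R)/3 (l(R) = ((1 + R)*R)/3 = (R*(1 + R))/3 = R*(1 + R)/3)
Y = 0 (Y = ((1 - 5) + 4)² = (-4 + 4)² = 0² = 0)
(Y + l(m))² = (0 + (⅓)*10*(1 + 10))² = (0 + (⅓)*10*11)² = (0 + 110/3)² = (110/3)² = 12100/9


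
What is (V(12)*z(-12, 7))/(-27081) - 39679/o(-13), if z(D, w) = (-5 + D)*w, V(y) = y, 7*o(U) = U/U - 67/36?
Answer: 5309527216/16461 ≈ 3.2255e+5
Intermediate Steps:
o(U) = -31/252 (o(U) = (U/U - 67/36)/7 = (1 - 67*1/36)/7 = (1 - 67/36)/7 = (1/7)*(-31/36) = -31/252)
z(D, w) = w*(-5 + D)
(V(12)*z(-12, 7))/(-27081) - 39679/o(-13) = (12*(7*(-5 - 12)))/(-27081) - 39679/(-31/252) = (12*(7*(-17)))*(-1/27081) - 39679*(-252/31) = (12*(-119))*(-1/27081) + 9999108/31 = -1428*(-1/27081) + 9999108/31 = 28/531 + 9999108/31 = 5309527216/16461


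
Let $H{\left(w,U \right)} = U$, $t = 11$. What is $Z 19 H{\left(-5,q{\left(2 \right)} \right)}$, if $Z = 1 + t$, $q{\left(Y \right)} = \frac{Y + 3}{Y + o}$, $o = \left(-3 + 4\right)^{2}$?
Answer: $380$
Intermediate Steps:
$o = 1$ ($o = 1^{2} = 1$)
$q{\left(Y \right)} = \frac{3 + Y}{1 + Y}$ ($q{\left(Y \right)} = \frac{Y + 3}{Y + 1} = \frac{3 + Y}{1 + Y}$)
$Z = 12$ ($Z = 1 + 11 = 12$)
$Z 19 H{\left(-5,q{\left(2 \right)} \right)} = 12 \cdot 19 \frac{3 + 2}{1 + 2} = 228 \cdot \frac{1}{3} \cdot 5 = 228 \cdot \frac{5}{3} = 380$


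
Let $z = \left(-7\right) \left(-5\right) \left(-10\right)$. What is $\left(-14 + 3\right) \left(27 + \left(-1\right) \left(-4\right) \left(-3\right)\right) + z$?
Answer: $-515$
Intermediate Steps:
$z = -350$ ($z = 35 \left(-10\right) = -350$)
$\left(-14 + 3\right) \left(27 + \left(-1\right) \left(-4\right) \left(-3\right)\right) + z = \left(-14 + 3\right) \left(27 + \left(-1\right) \left(-4\right) \left(-3\right)\right) - 350 = - 11 \left(27 + 4 \left(-3\right)\right) - 350 = - 11 \left(27 - 12\right) - 350 = \left(-11\right) 15 - 350 = -165 - 350 = -515$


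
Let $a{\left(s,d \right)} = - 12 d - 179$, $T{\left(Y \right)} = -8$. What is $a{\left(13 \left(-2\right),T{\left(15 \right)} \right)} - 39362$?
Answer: $-39445$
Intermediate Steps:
$a{\left(s,d \right)} = -179 - 12 d$
$a{\left(13 \left(-2\right),T{\left(15 \right)} \right)} - 39362 = \left(-179 - -96\right) - 39362 = \left(-179 + 96\right) - 39362 = -83 - 39362 = -39445$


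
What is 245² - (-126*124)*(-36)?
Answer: -502439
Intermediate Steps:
245² - (-126*124)*(-36) = 60025 - (-15624)*(-36) = 60025 - 1*562464 = 60025 - 562464 = -502439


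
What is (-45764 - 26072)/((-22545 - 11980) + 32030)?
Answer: 71836/2495 ≈ 28.792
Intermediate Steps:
(-45764 - 26072)/((-22545 - 11980) + 32030) = -71836/(-34525 + 32030) = -71836/(-2495) = -71836*(-1/2495) = 71836/2495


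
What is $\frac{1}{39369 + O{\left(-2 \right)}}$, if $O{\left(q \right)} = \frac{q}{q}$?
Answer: $\frac{1}{39370} \approx 2.54 \cdot 10^{-5}$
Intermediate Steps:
$O{\left(q \right)} = 1$
$\frac{1}{39369 + O{\left(-2 \right)}} = \frac{1}{39369 + 1} = \frac{1}{39370}$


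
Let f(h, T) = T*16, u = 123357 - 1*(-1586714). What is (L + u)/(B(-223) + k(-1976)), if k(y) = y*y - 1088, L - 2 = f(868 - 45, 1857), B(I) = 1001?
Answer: 1739785/3904489 ≈ 0.44559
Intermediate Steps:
u = 1710071 (u = 123357 + 1586714 = 1710071)
f(h, T) = 16*T
L = 29714 (L = 2 + 16*1857 = 2 + 29712 = 29714)
k(y) = -1088 + y² (k(y) = y² - 1088 = -1088 + y²)
(L + u)/(B(-223) + k(-1976)) = (29714 + 1710071)/(1001 + (-1088 + (-1976)²)) = 1739785/(1001 + (-1088 + 3904576)) = 1739785/(1001 + 3903488) = 1739785/3904489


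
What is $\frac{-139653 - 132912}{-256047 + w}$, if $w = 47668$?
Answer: $\frac{272565}{208379} \approx 1.308$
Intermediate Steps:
$\frac{-139653 - 132912}{-256047 + w} = \frac{-139653 - 132912}{-256047 + 47668} = - \frac{272565}{-208379} = \left(-272565\right) \left(- \frac{1}{208379}\right) = \frac{272565}{208379}$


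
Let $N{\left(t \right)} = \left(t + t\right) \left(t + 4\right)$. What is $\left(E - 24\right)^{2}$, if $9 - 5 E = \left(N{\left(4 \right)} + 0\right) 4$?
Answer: $\frac{134689}{25} \approx 5387.6$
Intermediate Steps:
$N{\left(t \right)} = 2 t \left(4 + t\right)$
$E = - \frac{247}{5}$ ($E = \frac{9}{5} - \frac{\left(2 \cdot 4 \left(4 + 4\right) + 0\right) 4}{5} = \frac{9}{5} - \frac{\left(2 \cdot 4 \cdot 8 + 0\right) 4}{5} = \frac{9}{5} - \frac{\left(64 + 0\right) 4}{5} = \frac{9}{5} - \frac{64 \cdot 4}{5} = \frac{9}{5} - \frac{256}{5} = - \frac{247}{5} \approx -49.4$)
$\left(E - 24\right)^{2} = \left(- \frac{247}{5} - 24\right)^{2} = \left(- \frac{367}{5}\right)^{2} = \frac{134689}{25}$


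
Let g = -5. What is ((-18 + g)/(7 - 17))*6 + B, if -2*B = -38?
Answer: 164/5 ≈ 32.800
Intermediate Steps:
B = 19 (B = -½*(-38) = 19)
((-18 + g)/(7 - 17))*6 + B = ((-18 - 5)/(7 - 17))*6 + 19 = -23/(-10)*6 + 19 = -23*(-⅒)*6 + 19 = (23/10)*6 + 19 = 69/5 + 19 = 164/5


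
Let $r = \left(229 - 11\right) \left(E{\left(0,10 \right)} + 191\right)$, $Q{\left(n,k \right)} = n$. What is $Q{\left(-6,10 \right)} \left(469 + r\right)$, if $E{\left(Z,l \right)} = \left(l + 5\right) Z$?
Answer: $-252642$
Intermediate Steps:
$E{\left(Z,l \right)} = Z \left(5 + l\right)$ ($E{\left(Z,l \right)} = \left(5 + l\right) Z = Z \left(5 + l\right)$)
$r = 41638$ ($r = \left(229 - 11\right) \left(0 \left(5 + 10\right) + 191\right) = 218 \left(0 \cdot 15 + 191\right) = 218 \left(0 + 191\right) = 218 \cdot 191 = 41638$)
$Q{\left(-6,10 \right)} \left(469 + r\right) = - 6 \left(469 + 41638\right) = \left(-6\right) 42107 = -252642$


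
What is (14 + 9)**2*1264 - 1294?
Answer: 667362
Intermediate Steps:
(14 + 9)**2*1264 - 1294 = 23**2*1264 - 1294 = 529*1264 - 1294 = 668656 - 1294 = 667362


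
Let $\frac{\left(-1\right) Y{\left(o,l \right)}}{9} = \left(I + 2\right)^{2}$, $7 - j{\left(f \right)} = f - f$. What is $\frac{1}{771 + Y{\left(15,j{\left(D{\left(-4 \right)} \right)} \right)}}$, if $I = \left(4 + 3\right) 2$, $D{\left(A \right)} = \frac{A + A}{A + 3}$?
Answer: $- \frac{1}{1533} \approx -0.00065232$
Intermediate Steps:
$D{\left(A \right)} = \frac{2 A}{3 + A}$
$j{\left(f \right)} = 7$ ($j{\left(f \right)} = 7 - \left(f - f\right) = 7 - 0 = 7 + 0 = 7$)
$I = 14$ ($I = 7 \cdot 2 = 14$)
$Y{\left(o,l \right)} = -2304$ ($Y{\left(o,l \right)} = - 9 \left(14 + 2\right)^{2} = - 9 \cdot 16^{2} = \left(-9\right) 256 = -2304$)
$\frac{1}{771 + Y{\left(15,j{\left(D{\left(-4 \right)} \right)} \right)}} = \frac{1}{771 - 2304} = \frac{1}{-1533} = - \frac{1}{1533}$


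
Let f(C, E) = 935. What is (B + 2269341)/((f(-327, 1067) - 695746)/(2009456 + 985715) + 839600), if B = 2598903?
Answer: 1620135916636/279416097421 ≈ 5.7983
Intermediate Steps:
(B + 2269341)/((f(-327, 1067) - 695746)/(2009456 + 985715) + 839600) = (2598903 + 2269341)/((935 - 695746)/(2009456 + 985715) + 839600) = 4868244/(-694811/2995171 + 839600) = 4868244/(2514744876789/2995171) = 4868244*(2995171/2514744876789) = 1620135916636/279416097421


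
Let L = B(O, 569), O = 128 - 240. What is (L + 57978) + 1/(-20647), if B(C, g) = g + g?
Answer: 1220568051/20647 ≈ 59116.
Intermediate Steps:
O = -112
B(C, g) = 2*g
L = 1138 (L = 2*569 = 1138)
(L + 57978) + 1/(-20647) = (1138 + 57978) + 1/(-20647) = 59116 - 1/20647 = 1220568051/20647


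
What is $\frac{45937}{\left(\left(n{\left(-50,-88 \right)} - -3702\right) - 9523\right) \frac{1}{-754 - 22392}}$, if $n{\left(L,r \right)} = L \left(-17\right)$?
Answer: $\frac{1063257802}{4971} \approx 2.1389 \cdot 10^{5}$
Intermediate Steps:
$n{\left(L,r \right)} = - 17 L$
$\frac{45937}{\left(\left(n{\left(-50,-88 \right)} - -3702\right) - 9523\right) \frac{1}{-754 - 22392}} = \frac{45937}{\left(\left(\left(-17\right) \left(-50\right) - -3702\right) - 9523\right) \frac{1}{-754 - 22392}} = \frac{45937}{\left(\left(850 + 3702\right) - 9523\right) \frac{1}{-23146}} = \frac{45937}{\left(4552 - 9523\right) \left(- \frac{1}{23146}\right)} = \frac{45937}{\left(-4971\right) \left(- \frac{1}{23146}\right)} = \frac{45937}{\frac{4971}{23146}} = 45937 \cdot \frac{23146}{4971} = \frac{1063257802}{4971}$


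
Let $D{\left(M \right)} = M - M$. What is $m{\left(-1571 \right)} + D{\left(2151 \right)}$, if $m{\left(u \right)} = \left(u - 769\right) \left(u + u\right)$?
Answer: $7352280$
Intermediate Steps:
$m{\left(u \right)} = 2 u \left(-769 + u\right)$ ($m{\left(u \right)} = \left(-769 + u\right) 2 u = 2 u \left(-769 + u\right)$)
$D{\left(M \right)} = 0$
$m{\left(-1571 \right)} + D{\left(2151 \right)} = 2 \left(-1571\right) \left(-769 - 1571\right) + 0 = 2 \left(-1571\right) \left(-2340\right) + 0 = 7352280 + 0 = 7352280$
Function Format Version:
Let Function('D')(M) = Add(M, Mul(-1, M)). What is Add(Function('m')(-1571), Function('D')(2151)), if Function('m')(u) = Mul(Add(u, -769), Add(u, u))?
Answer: 7352280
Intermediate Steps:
Function('m')(u) = Mul(2, u, Add(-769, u)) (Function('m')(u) = Mul(Add(-769, u), Mul(2, u)) = Mul(2, u, Add(-769, u)))
Function('D')(M) = 0
Add(Function('m')(-1571), Function('D')(2151)) = Add(Mul(2, -1571, Add(-769, -1571)), 0) = Add(Mul(2, -1571, -2340), 0) = Add(7352280, 0) = 7352280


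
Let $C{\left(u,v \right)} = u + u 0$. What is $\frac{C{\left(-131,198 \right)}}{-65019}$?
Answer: $\frac{131}{65019} \approx 0.0020148$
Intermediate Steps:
$C{\left(u,v \right)} = u$ ($C{\left(u,v \right)} = u + 0 = u$)
$\frac{C{\left(-131,198 \right)}}{-65019} = - \frac{131}{-65019} = \left(-131\right) \left(- \frac{1}{65019}\right) = \frac{131}{65019}$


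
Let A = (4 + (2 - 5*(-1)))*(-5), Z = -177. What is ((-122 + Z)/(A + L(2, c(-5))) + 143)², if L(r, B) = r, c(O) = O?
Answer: 62062884/2809 ≈ 22094.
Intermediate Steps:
A = -55 (A = (4 + (2 + 5))*(-5) = (4 + 7)*(-5) = 11*(-5) = -55)
((-122 + Z)/(A + L(2, c(-5))) + 143)² = ((-122 - 177)/(-55 + 2) + 143)² = (-299/(-53) + 143)² = (-299*(-1/53) + 143)² = (299/53 + 143)² = (7878/53)² = 62062884/2809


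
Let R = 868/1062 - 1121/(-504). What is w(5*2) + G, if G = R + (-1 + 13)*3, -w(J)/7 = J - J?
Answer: 1160939/29736 ≈ 39.042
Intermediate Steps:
R = 90443/29736 (R = 868*(1/1062) - 1121*(-1/504) = 434/531 + 1121/504 = 90443/29736 ≈ 3.0415)
w(J) = 0 (w(J) = -7*(J - J) = -7*0 = 0)
G = 1160939/29736 (G = 90443/29736 + (-1 + 13)*3 = 90443/29736 + 12*3 = 90443/29736 + 36 = 1160939/29736 ≈ 39.042)
w(5*2) + G = 0 + 1160939/29736 = 1160939/29736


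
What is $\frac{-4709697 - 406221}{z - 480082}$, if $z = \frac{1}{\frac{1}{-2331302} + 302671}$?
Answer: $\frac{1804940654227864719}{169377132150487630} \approx 10.656$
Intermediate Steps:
$z = \frac{2331302}{705617507641}$ ($z = \frac{1}{- \frac{1}{2331302} + 302671} = \frac{1}{\frac{705617507641}{2331302}} = \frac{2331302}{705617507641} \approx 3.3039 \cdot 10^{-6}$)
$\frac{-4709697 - 406221}{z - 480082} = \frac{-4709697 - 406221}{\frac{2331302}{705617507641} - 480082} = - \frac{5115918}{- \frac{338754264300975260}{705617507641}} = \left(-5115918\right) \left(- \frac{705617507641}{338754264300975260}\right) = \frac{1804940654227864719}{169377132150487630}$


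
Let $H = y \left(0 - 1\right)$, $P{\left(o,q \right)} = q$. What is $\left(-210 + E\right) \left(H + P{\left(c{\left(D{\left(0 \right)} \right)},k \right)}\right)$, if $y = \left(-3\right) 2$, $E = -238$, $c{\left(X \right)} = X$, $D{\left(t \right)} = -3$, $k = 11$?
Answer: $-7616$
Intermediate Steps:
$y = -6$
$H = 6$ ($H = - 6 \left(0 - 1\right) = \left(-6\right) \left(-1\right) = 6$)
$\left(-210 + E\right) \left(H + P{\left(c{\left(D{\left(0 \right)} \right)},k \right)}\right) = \left(-210 - 238\right) \left(6 + 11\right) = \left(-448\right) 17 = -7616$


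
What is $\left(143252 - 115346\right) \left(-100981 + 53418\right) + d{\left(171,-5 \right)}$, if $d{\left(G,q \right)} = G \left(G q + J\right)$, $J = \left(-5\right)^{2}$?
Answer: $-1327435008$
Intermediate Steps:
$J = 25$
$d{\left(G,q \right)} = G \left(25 + G q\right)$ ($d{\left(G,q \right)} = G \left(G q + 25\right) = G \left(25 + G q\right)$)
$\left(143252 - 115346\right) \left(-100981 + 53418\right) + d{\left(171,-5 \right)} = \left(143252 - 115346\right) \left(-100981 + 53418\right) + 171 \left(25 + 171 \left(-5\right)\right) = 27906 \left(-47563\right) + 171 \left(25 - 855\right) = -1327293078 + 171 \left(-830\right) = -1327293078 - 141930 = -1327435008$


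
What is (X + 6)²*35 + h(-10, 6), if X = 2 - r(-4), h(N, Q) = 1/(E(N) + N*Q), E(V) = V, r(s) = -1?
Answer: 198449/70 ≈ 2835.0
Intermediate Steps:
h(N, Q) = 1/(N + N*Q)
X = 3 (X = 2 - 1*(-1) = 2 + 1 = 3)
(X + 6)²*35 + h(-10, 6) = (3 + 6)²*35 + 1/((-10)*(1 + 6)) = 9²*35 - ⅒/7 = 81*35 - ⅒*⅐ = 2835 - 1/70 = 198449/70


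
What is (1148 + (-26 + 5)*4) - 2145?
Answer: -1081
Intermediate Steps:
(1148 + (-26 + 5)*4) - 2145 = (1148 - 21*4) - 2145 = (1148 - 84) - 2145 = 1064 - 2145 = -1081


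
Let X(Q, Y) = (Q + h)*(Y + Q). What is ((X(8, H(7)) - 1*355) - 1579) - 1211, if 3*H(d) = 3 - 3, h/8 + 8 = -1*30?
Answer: -5513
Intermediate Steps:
h = -304 (h = -64 + 8*(-1*30) = -64 + 8*(-30) = -64 - 240 = -304)
H(d) = 0 (H(d) = (3 - 3)/3 = (1/3)*0 = 0)
X(Q, Y) = (-304 + Q)*(Q + Y) (X(Q, Y) = (Q - 304)*(Y + Q) = (-304 + Q)*(Q + Y))
((X(8, H(7)) - 1*355) - 1579) - 1211 = (((8**2 - 304*8 - 304*0 + 8*0) - 1*355) - 1579) - 1211 = (((64 - 2432 + 0 + 0) - 355) - 1579) - 1211 = ((-2368 - 355) - 1579) - 1211 = (-2723 - 1579) - 1211 = -4302 - 1211 = -5513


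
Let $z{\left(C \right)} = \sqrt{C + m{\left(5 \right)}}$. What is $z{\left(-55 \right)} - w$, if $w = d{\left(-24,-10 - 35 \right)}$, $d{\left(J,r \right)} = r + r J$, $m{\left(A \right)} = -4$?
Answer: $-1035 + i \sqrt{59} \approx -1035.0 + 7.6811 i$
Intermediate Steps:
$d{\left(J,r \right)} = r + J r$
$w = 1035$ ($w = \left(-10 - 35\right) \left(1 - 24\right) = \left(-45\right) \left(-23\right) = 1035$)
$z{\left(C \right)} = \sqrt{-4 + C}$ ($z{\left(C \right)} = \sqrt{C - 4} = \sqrt{-4 + C}$)
$z{\left(-55 \right)} - w = \sqrt{-4 - 55} - 1035 = \sqrt{-59} - 1035 = i \sqrt{59} - 1035 = -1035 + i \sqrt{59}$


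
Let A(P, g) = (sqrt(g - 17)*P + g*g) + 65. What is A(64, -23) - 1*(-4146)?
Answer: 4740 + 128*I*sqrt(10) ≈ 4740.0 + 404.77*I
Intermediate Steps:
A(P, g) = 65 + g**2 + P*sqrt(-17 + g) (A(P, g) = (sqrt(-17 + g)*P + g**2) + 65 = (P*sqrt(-17 + g) + g**2) + 65 = (g**2 + P*sqrt(-17 + g)) + 65 = 65 + g**2 + P*sqrt(-17 + g))
A(64, -23) - 1*(-4146) = (65 + (-23)**2 + 64*sqrt(-17 - 23)) - 1*(-4146) = (65 + 529 + 64*sqrt(-40)) + 4146 = (65 + 529 + 64*(2*I*sqrt(10))) + 4146 = (65 + 529 + 128*I*sqrt(10)) + 4146 = (594 + 128*I*sqrt(10)) + 4146 = 4740 + 128*I*sqrt(10)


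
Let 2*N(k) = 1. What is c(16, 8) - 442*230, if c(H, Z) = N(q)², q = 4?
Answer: -406639/4 ≈ -1.0166e+5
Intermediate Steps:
N(k) = ½ (N(k) = (½)*1 = ½)
c(H, Z) = ¼ (c(H, Z) = (½)² = ¼)
c(16, 8) - 442*230 = ¼ - 442*230 = ¼ - 101660 = -406639/4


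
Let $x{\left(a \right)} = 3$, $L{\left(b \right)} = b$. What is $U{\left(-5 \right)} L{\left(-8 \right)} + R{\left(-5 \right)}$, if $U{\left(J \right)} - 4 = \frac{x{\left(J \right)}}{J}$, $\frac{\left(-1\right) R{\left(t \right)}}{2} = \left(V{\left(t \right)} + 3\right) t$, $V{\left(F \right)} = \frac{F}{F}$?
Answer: $\frac{64}{5} \approx 12.8$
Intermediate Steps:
$V{\left(F \right)} = 1$
$R{\left(t \right)} = - 8 t$ ($R{\left(t \right)} = - 2 \left(1 + 3\right) t = - 2 \cdot 4 t = - 8 t$)
$U{\left(J \right)} = 4 + \frac{3}{J}$
$U{\left(-5 \right)} L{\left(-8 \right)} + R{\left(-5 \right)} = \left(4 + \frac{3}{-5}\right) \left(-8\right) - -40 = \left(4 + 3 \left(- \frac{1}{5}\right)\right) \left(-8\right) + 40 = \left(4 - \frac{3}{5}\right) \left(-8\right) + 40 = \frac{17}{5} \left(-8\right) + 40 = - \frac{136}{5} + 40 = \frac{64}{5}$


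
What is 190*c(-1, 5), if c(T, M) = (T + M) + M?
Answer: 1710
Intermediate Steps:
c(T, M) = T + 2*M (c(T, M) = (M + T) + M = T + 2*M)
190*c(-1, 5) = 190*(-1 + 2*5) = 190*(-1 + 10) = 190*9 = 1710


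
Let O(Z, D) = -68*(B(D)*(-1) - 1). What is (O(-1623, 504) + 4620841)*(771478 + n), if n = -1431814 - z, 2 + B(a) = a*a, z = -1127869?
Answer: 10236102514913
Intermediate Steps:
B(a) = -2 + a² (B(a) = -2 + a*a = -2 + a²)
n = -303945 (n = -1431814 - 1*(-1127869) = -1431814 + 1127869 = -303945)
O(Z, D) = -68 + 68*D² (O(Z, D) = -68*((-2 + D²)*(-1) - 1) = -68*((2 - D²) - 1) = -68*(1 - D²) = -68 + 68*D²)
(O(-1623, 504) + 4620841)*(771478 + n) = ((-68 + 68*504²) + 4620841)*(771478 - 303945) = ((-68 + 68*254016) + 4620841)*467533 = ((-68 + 17273088) + 4620841)*467533 = (17273020 + 4620841)*467533 = 21893861*467533 = 10236102514913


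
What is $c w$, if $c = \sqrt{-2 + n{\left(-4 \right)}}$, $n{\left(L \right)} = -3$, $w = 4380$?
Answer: $4380 i \sqrt{5} \approx 9794.0 i$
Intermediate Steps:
$c = i \sqrt{5}$ ($c = \sqrt{-2 - 3} = \sqrt{-5} = i \sqrt{5} \approx 2.2361 i$)
$c w = i \sqrt{5} \cdot 4380 = 4380 i \sqrt{5}$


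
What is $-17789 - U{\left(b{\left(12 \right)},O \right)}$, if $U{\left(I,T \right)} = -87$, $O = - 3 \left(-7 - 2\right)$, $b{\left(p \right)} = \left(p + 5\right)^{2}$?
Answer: $-17702$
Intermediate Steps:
$b{\left(p \right)} = \left(5 + p\right)^{2}$
$O = 27$ ($O = \left(-3\right) \left(-9\right) = 27$)
$-17789 - U{\left(b{\left(12 \right)},O \right)} = -17789 - -87 = -17789 + 87 = -17702$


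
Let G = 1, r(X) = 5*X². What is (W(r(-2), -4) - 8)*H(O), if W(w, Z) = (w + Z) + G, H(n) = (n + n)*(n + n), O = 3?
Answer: 324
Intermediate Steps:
H(n) = 4*n² (H(n) = (2*n)*(2*n) = 4*n²)
W(w, Z) = 1 + Z + w (W(w, Z) = (w + Z) + 1 = (Z + w) + 1 = 1 + Z + w)
(W(r(-2), -4) - 8)*H(O) = ((1 - 4 + 5*(-2)²) - 8)*(4*3²) = ((1 - 4 + 5*4) - 8)*(4*9) = ((1 - 4 + 20) - 8)*36 = (17 - 8)*36 = 9*36 = 324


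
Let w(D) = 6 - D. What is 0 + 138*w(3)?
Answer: 414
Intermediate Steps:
0 + 138*w(3) = 0 + 138*(6 - 1*3) = 0 + 138*(6 - 3) = 0 + 138*3 = 0 + 414 = 414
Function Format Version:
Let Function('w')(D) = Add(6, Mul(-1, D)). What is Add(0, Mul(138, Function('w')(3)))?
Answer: 414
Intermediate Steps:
Add(0, Mul(138, Function('w')(3))) = Add(0, Mul(138, Add(6, Mul(-1, 3)))) = Add(0, Mul(138, Add(6, -3))) = Add(0, Mul(138, 3)) = Add(0, 414) = 414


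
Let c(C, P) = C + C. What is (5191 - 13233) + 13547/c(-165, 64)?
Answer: -2667407/330 ≈ -8083.1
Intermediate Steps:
c(C, P) = 2*C
(5191 - 13233) + 13547/c(-165, 64) = (5191 - 13233) + 13547/((2*(-165))) = -8042 + 13547/(-330) = -8042 + 13547*(-1/330) = -8042 - 13547/330 = -2667407/330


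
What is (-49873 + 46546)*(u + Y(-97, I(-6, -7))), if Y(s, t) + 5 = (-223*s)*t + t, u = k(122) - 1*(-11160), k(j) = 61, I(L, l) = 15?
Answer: -1116860592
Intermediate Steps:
u = 11221 (u = 61 - 1*(-11160) = 61 + 11160 = 11221)
Y(s, t) = -5 + t - 223*s*t (Y(s, t) = -5 + ((-223*s)*t + t) = -5 + (-223*s*t + t) = -5 + (t - 223*s*t) = -5 + t - 223*s*t)
(-49873 + 46546)*(u + Y(-97, I(-6, -7))) = (-49873 + 46546)*(11221 + (-5 + 15 - 223*(-97)*15)) = -3327*(11221 + (-5 + 15 + 324465)) = -3327*(11221 + 324475) = -3327*335696 = -1116860592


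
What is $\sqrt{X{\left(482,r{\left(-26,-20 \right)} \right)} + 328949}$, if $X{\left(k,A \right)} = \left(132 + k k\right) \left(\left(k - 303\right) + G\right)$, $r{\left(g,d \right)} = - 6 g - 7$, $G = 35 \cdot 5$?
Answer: $\sqrt{82618373} \approx 9089.5$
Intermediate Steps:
$G = 175$
$r{\left(g,d \right)} = -7 - 6 g$
$X{\left(k,A \right)} = \left(-128 + k\right) \left(132 + k^{2}\right)$ ($X{\left(k,A \right)} = \left(132 + k k\right) \left(\left(k - 303\right) + 175\right) = \left(132 + k^{2}\right) \left(\left(-303 + k\right) + 175\right) = \left(132 + k^{2}\right) \left(-128 + k\right) = \left(-128 + k\right) \left(132 + k^{2}\right)$)
$\sqrt{X{\left(482,r{\left(-26,-20 \right)} \right)} + 328949} = \sqrt{\left(-16896 + 482^{3} - 128 \cdot 482^{2} + 132 \cdot 482\right) + 328949} = \sqrt{\left(-16896 + 111980168 - 29737472 + 63624\right) + 328949} = \sqrt{82289424 + 328949} = \sqrt{82618373}$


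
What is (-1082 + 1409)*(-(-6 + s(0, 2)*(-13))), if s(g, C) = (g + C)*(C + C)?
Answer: 35970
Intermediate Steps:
s(g, C) = 2*C*(C + g) (s(g, C) = (C + g)*(2*C) = 2*C*(C + g))
(-1082 + 1409)*(-(-6 + s(0, 2)*(-13))) = (-1082 + 1409)*(-(-6 + (2*2*(2 + 0))*(-13))) = 327*(-(-6 + (2*2*2)*(-13))) = 327*(-(-6 + 8*(-13))) = 327*(-(-6 - 104)) = 327*(-1*(-110)) = 327*110 = 35970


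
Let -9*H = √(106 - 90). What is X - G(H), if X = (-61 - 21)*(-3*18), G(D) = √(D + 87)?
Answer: 4428 - √779/3 ≈ 4418.7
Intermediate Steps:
H = -4/9 (H = -√(106 - 90)/9 = -√16/9 = -⅑*4 = -4/9 ≈ -0.44444)
G(D) = √(87 + D)
X = 4428 (X = -82*(-54) = 4428)
X - G(H) = 4428 - √(87 - 4/9) = 4428 - √(779/9) = 4428 - √779/3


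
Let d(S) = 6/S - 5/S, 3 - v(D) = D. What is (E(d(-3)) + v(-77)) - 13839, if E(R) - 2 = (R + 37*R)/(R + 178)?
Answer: -7332519/533 ≈ -13757.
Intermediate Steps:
v(D) = 3 - D
d(S) = 1/S
E(R) = 2 + 38*R/(178 + R) (E(R) = 2 + (R + 37*R)/(R + 178) = 2 + (38*R)/(178 + R) = 2 + 38*R/(178 + R))
(E(d(-3)) + v(-77)) - 13839 = (4*(89 + 10/(-3))/(178 + 1/(-3)) + (3 - 1*(-77))) - 13839 = (4*(89 + 10*(-⅓))/(178 - ⅓) + (3 + 77)) - 13839 = (4*(89 - 10/3)/(533/3) + 80) - 13839 = (4*(3/533)*(257/3) + 80) - 13839 = (1028/533 + 80) - 13839 = 43668/533 - 13839 = -7332519/533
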